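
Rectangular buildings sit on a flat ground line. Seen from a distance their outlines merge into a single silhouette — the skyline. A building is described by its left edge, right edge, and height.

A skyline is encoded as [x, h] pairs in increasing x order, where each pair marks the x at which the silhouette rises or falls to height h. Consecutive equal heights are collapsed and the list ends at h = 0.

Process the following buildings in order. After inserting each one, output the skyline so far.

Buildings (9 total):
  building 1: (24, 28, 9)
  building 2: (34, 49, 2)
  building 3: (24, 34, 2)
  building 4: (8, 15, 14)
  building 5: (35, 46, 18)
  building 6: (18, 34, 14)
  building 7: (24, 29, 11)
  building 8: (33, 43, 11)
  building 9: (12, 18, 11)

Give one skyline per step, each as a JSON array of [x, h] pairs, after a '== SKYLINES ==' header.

== SKYLINES ==
[[24,9],[28,0]]
[[24,9],[28,0],[34,2],[49,0]]
[[24,9],[28,2],[49,0]]
[[8,14],[15,0],[24,9],[28,2],[49,0]]
[[8,14],[15,0],[24,9],[28,2],[35,18],[46,2],[49,0]]
[[8,14],[15,0],[18,14],[34,2],[35,18],[46,2],[49,0]]
[[8,14],[15,0],[18,14],[34,2],[35,18],[46,2],[49,0]]
[[8,14],[15,0],[18,14],[34,11],[35,18],[46,2],[49,0]]
[[8,14],[15,11],[18,14],[34,11],[35,18],[46,2],[49,0]]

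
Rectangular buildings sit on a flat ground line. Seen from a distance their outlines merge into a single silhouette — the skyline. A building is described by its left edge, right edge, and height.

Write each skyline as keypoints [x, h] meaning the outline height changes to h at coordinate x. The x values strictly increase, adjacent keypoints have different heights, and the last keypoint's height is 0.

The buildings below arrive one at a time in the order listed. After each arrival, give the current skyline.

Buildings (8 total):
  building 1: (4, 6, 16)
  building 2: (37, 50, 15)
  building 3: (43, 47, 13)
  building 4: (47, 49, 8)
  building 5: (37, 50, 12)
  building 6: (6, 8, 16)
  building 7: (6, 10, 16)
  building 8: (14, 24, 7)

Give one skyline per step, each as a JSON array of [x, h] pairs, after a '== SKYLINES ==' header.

== SKYLINES ==
[[4,16],[6,0]]
[[4,16],[6,0],[37,15],[50,0]]
[[4,16],[6,0],[37,15],[50,0]]
[[4,16],[6,0],[37,15],[50,0]]
[[4,16],[6,0],[37,15],[50,0]]
[[4,16],[8,0],[37,15],[50,0]]
[[4,16],[10,0],[37,15],[50,0]]
[[4,16],[10,0],[14,7],[24,0],[37,15],[50,0]]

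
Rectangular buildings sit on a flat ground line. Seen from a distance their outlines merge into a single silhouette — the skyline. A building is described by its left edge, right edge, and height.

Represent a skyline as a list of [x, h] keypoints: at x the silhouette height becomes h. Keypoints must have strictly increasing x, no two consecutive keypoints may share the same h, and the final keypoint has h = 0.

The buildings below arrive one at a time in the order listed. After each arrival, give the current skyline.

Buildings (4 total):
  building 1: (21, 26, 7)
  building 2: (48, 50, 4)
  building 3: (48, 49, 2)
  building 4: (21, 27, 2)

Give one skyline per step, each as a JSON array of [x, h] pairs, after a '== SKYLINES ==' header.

== SKYLINES ==
[[21,7],[26,0]]
[[21,7],[26,0],[48,4],[50,0]]
[[21,7],[26,0],[48,4],[50,0]]
[[21,7],[26,2],[27,0],[48,4],[50,0]]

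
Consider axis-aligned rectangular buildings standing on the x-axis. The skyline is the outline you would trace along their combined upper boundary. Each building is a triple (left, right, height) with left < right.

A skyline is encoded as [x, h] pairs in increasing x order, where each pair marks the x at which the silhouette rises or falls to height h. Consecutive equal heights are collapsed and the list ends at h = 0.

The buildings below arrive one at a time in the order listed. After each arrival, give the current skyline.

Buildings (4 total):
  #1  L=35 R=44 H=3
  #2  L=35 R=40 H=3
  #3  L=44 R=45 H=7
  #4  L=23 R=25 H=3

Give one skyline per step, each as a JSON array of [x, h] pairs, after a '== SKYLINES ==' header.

== SKYLINES ==
[[35,3],[44,0]]
[[35,3],[44,0]]
[[35,3],[44,7],[45,0]]
[[23,3],[25,0],[35,3],[44,7],[45,0]]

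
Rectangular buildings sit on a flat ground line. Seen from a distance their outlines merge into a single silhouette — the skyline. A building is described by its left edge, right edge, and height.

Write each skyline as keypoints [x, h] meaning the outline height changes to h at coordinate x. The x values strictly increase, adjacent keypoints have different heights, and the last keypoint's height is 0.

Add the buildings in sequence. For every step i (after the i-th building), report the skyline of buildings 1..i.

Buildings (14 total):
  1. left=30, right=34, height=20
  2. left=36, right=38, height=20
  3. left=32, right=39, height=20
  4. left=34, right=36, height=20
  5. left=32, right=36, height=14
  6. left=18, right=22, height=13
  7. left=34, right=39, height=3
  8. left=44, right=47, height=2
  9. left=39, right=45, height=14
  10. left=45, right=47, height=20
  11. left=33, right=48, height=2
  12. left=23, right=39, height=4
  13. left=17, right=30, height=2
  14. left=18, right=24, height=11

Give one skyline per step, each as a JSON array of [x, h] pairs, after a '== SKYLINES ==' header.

== SKYLINES ==
[[30,20],[34,0]]
[[30,20],[34,0],[36,20],[38,0]]
[[30,20],[39,0]]
[[30,20],[39,0]]
[[30,20],[39,0]]
[[18,13],[22,0],[30,20],[39,0]]
[[18,13],[22,0],[30,20],[39,0]]
[[18,13],[22,0],[30,20],[39,0],[44,2],[47,0]]
[[18,13],[22,0],[30,20],[39,14],[45,2],[47,0]]
[[18,13],[22,0],[30,20],[39,14],[45,20],[47,0]]
[[18,13],[22,0],[30,20],[39,14],[45,20],[47,2],[48,0]]
[[18,13],[22,0],[23,4],[30,20],[39,14],[45,20],[47,2],[48,0]]
[[17,2],[18,13],[22,2],[23,4],[30,20],[39,14],[45,20],[47,2],[48,0]]
[[17,2],[18,13],[22,11],[24,4],[30,20],[39,14],[45,20],[47,2],[48,0]]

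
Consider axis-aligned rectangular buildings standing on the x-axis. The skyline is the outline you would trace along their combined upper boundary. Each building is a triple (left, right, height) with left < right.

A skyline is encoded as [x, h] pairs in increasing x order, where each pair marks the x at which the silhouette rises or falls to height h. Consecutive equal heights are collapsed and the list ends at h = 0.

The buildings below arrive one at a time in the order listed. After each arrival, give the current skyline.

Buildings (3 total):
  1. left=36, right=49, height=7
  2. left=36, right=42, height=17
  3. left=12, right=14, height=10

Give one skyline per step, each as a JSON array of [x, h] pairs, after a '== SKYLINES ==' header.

== SKYLINES ==
[[36,7],[49,0]]
[[36,17],[42,7],[49,0]]
[[12,10],[14,0],[36,17],[42,7],[49,0]]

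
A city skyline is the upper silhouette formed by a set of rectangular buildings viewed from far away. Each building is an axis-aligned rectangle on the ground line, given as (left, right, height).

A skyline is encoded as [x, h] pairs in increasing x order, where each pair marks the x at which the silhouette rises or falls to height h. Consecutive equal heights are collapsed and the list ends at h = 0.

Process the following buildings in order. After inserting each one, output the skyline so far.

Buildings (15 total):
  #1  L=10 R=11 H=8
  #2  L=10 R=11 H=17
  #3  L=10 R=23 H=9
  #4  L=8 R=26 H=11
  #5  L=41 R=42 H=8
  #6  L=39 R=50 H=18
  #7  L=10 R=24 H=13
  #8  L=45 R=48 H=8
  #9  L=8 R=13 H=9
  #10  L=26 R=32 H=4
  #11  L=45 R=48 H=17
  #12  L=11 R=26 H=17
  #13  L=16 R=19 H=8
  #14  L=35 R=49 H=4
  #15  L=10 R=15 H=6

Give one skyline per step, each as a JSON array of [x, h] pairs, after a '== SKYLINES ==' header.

== SKYLINES ==
[[10,8],[11,0]]
[[10,17],[11,0]]
[[10,17],[11,9],[23,0]]
[[8,11],[10,17],[11,11],[26,0]]
[[8,11],[10,17],[11,11],[26,0],[41,8],[42,0]]
[[8,11],[10,17],[11,11],[26,0],[39,18],[50,0]]
[[8,11],[10,17],[11,13],[24,11],[26,0],[39,18],[50,0]]
[[8,11],[10,17],[11,13],[24,11],[26,0],[39,18],[50,0]]
[[8,11],[10,17],[11,13],[24,11],[26,0],[39,18],[50,0]]
[[8,11],[10,17],[11,13],[24,11],[26,4],[32,0],[39,18],[50,0]]
[[8,11],[10,17],[11,13],[24,11],[26,4],[32,0],[39,18],[50,0]]
[[8,11],[10,17],[26,4],[32,0],[39,18],[50,0]]
[[8,11],[10,17],[26,4],[32,0],[39,18],[50,0]]
[[8,11],[10,17],[26,4],[32,0],[35,4],[39,18],[50,0]]
[[8,11],[10,17],[26,4],[32,0],[35,4],[39,18],[50,0]]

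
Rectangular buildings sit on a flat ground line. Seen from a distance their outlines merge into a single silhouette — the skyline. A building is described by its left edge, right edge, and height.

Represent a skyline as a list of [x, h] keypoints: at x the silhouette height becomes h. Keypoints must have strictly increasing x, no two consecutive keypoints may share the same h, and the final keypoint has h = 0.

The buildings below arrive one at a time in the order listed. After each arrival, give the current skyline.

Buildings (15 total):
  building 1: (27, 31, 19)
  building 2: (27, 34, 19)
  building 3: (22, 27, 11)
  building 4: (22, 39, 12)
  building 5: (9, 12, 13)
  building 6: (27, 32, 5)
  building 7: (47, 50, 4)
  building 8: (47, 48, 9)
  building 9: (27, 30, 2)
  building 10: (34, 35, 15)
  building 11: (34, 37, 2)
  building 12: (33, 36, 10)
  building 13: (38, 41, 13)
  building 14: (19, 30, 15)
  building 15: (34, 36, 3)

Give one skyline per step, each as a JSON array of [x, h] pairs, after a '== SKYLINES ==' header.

== SKYLINES ==
[[27,19],[31,0]]
[[27,19],[34,0]]
[[22,11],[27,19],[34,0]]
[[22,12],[27,19],[34,12],[39,0]]
[[9,13],[12,0],[22,12],[27,19],[34,12],[39,0]]
[[9,13],[12,0],[22,12],[27,19],[34,12],[39,0]]
[[9,13],[12,0],[22,12],[27,19],[34,12],[39,0],[47,4],[50,0]]
[[9,13],[12,0],[22,12],[27,19],[34,12],[39,0],[47,9],[48,4],[50,0]]
[[9,13],[12,0],[22,12],[27,19],[34,12],[39,0],[47,9],[48,4],[50,0]]
[[9,13],[12,0],[22,12],[27,19],[34,15],[35,12],[39,0],[47,9],[48,4],[50,0]]
[[9,13],[12,0],[22,12],[27,19],[34,15],[35,12],[39,0],[47,9],[48,4],[50,0]]
[[9,13],[12,0],[22,12],[27,19],[34,15],[35,12],[39,0],[47,9],[48,4],[50,0]]
[[9,13],[12,0],[22,12],[27,19],[34,15],[35,12],[38,13],[41,0],[47,9],[48,4],[50,0]]
[[9,13],[12,0],[19,15],[27,19],[34,15],[35,12],[38,13],[41,0],[47,9],[48,4],[50,0]]
[[9,13],[12,0],[19,15],[27,19],[34,15],[35,12],[38,13],[41,0],[47,9],[48,4],[50,0]]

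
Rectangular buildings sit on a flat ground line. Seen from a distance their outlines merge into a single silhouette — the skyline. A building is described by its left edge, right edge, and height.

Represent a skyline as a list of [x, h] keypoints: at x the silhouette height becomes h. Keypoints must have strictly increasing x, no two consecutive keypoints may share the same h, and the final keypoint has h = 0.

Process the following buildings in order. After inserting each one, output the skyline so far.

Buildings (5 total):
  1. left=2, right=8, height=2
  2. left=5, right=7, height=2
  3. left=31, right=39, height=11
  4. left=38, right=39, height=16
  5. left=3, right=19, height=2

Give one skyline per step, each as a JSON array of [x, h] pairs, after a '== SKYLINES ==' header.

== SKYLINES ==
[[2,2],[8,0]]
[[2,2],[8,0]]
[[2,2],[8,0],[31,11],[39,0]]
[[2,2],[8,0],[31,11],[38,16],[39,0]]
[[2,2],[19,0],[31,11],[38,16],[39,0]]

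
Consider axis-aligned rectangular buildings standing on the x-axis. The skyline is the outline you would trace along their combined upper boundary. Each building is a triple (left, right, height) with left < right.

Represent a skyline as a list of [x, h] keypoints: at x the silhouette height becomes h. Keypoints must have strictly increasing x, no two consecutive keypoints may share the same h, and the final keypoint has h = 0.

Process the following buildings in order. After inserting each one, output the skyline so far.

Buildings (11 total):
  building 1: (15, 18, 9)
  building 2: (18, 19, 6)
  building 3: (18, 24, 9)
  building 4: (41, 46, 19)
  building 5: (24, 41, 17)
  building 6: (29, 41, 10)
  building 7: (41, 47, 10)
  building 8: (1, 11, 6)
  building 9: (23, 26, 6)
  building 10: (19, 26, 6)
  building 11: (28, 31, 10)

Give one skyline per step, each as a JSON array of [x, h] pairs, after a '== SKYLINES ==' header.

== SKYLINES ==
[[15,9],[18,0]]
[[15,9],[18,6],[19,0]]
[[15,9],[24,0]]
[[15,9],[24,0],[41,19],[46,0]]
[[15,9],[24,17],[41,19],[46,0]]
[[15,9],[24,17],[41,19],[46,0]]
[[15,9],[24,17],[41,19],[46,10],[47,0]]
[[1,6],[11,0],[15,9],[24,17],[41,19],[46,10],[47,0]]
[[1,6],[11,0],[15,9],[24,17],[41,19],[46,10],[47,0]]
[[1,6],[11,0],[15,9],[24,17],[41,19],[46,10],[47,0]]
[[1,6],[11,0],[15,9],[24,17],[41,19],[46,10],[47,0]]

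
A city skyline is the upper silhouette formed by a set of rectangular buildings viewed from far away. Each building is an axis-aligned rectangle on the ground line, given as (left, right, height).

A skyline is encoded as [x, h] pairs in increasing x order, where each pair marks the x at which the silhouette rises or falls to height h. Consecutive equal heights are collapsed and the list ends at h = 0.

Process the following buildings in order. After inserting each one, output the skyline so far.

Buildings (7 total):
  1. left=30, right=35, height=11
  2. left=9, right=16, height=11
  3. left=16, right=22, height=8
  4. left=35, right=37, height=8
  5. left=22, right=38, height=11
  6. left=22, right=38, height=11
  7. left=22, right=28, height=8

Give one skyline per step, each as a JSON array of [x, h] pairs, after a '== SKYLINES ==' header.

== SKYLINES ==
[[30,11],[35,0]]
[[9,11],[16,0],[30,11],[35,0]]
[[9,11],[16,8],[22,0],[30,11],[35,0]]
[[9,11],[16,8],[22,0],[30,11],[35,8],[37,0]]
[[9,11],[16,8],[22,11],[38,0]]
[[9,11],[16,8],[22,11],[38,0]]
[[9,11],[16,8],[22,11],[38,0]]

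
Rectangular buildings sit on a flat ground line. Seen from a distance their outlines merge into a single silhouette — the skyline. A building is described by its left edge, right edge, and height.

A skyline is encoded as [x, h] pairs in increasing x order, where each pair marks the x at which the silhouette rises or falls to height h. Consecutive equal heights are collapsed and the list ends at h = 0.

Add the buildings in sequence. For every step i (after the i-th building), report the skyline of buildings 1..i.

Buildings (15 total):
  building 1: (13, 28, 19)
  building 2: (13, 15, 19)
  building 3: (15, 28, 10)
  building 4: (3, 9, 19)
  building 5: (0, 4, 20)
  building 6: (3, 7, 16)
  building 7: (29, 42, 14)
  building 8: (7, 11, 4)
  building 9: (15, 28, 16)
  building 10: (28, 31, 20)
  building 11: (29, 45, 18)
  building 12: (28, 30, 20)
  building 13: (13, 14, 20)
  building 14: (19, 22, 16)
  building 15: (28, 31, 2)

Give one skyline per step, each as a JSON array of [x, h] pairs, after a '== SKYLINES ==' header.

== SKYLINES ==
[[13,19],[28,0]]
[[13,19],[28,0]]
[[13,19],[28,0]]
[[3,19],[9,0],[13,19],[28,0]]
[[0,20],[4,19],[9,0],[13,19],[28,0]]
[[0,20],[4,19],[9,0],[13,19],[28,0]]
[[0,20],[4,19],[9,0],[13,19],[28,0],[29,14],[42,0]]
[[0,20],[4,19],[9,4],[11,0],[13,19],[28,0],[29,14],[42,0]]
[[0,20],[4,19],[9,4],[11,0],[13,19],[28,0],[29,14],[42,0]]
[[0,20],[4,19],[9,4],[11,0],[13,19],[28,20],[31,14],[42,0]]
[[0,20],[4,19],[9,4],[11,0],[13,19],[28,20],[31,18],[45,0]]
[[0,20],[4,19],[9,4],[11,0],[13,19],[28,20],[31,18],[45,0]]
[[0,20],[4,19],[9,4],[11,0],[13,20],[14,19],[28,20],[31,18],[45,0]]
[[0,20],[4,19],[9,4],[11,0],[13,20],[14,19],[28,20],[31,18],[45,0]]
[[0,20],[4,19],[9,4],[11,0],[13,20],[14,19],[28,20],[31,18],[45,0]]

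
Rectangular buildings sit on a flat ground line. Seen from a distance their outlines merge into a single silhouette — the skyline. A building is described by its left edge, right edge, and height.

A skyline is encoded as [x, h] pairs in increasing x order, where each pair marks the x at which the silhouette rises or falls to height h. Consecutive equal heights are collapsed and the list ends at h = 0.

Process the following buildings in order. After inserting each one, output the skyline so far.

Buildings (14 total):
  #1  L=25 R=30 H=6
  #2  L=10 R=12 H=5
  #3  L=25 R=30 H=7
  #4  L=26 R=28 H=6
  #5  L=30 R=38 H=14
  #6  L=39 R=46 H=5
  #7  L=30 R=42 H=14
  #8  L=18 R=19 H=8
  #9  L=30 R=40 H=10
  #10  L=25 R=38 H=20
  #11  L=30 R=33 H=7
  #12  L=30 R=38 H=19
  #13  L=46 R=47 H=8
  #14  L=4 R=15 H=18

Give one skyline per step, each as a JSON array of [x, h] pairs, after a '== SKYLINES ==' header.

== SKYLINES ==
[[25,6],[30,0]]
[[10,5],[12,0],[25,6],[30,0]]
[[10,5],[12,0],[25,7],[30,0]]
[[10,5],[12,0],[25,7],[30,0]]
[[10,5],[12,0],[25,7],[30,14],[38,0]]
[[10,5],[12,0],[25,7],[30,14],[38,0],[39,5],[46,0]]
[[10,5],[12,0],[25,7],[30,14],[42,5],[46,0]]
[[10,5],[12,0],[18,8],[19,0],[25,7],[30,14],[42,5],[46,0]]
[[10,5],[12,0],[18,8],[19,0],[25,7],[30,14],[42,5],[46,0]]
[[10,5],[12,0],[18,8],[19,0],[25,20],[38,14],[42,5],[46,0]]
[[10,5],[12,0],[18,8],[19,0],[25,20],[38,14],[42,5],[46,0]]
[[10,5],[12,0],[18,8],[19,0],[25,20],[38,14],[42,5],[46,0]]
[[10,5],[12,0],[18,8],[19,0],[25,20],[38,14],[42,5],[46,8],[47,0]]
[[4,18],[15,0],[18,8],[19,0],[25,20],[38,14],[42,5],[46,8],[47,0]]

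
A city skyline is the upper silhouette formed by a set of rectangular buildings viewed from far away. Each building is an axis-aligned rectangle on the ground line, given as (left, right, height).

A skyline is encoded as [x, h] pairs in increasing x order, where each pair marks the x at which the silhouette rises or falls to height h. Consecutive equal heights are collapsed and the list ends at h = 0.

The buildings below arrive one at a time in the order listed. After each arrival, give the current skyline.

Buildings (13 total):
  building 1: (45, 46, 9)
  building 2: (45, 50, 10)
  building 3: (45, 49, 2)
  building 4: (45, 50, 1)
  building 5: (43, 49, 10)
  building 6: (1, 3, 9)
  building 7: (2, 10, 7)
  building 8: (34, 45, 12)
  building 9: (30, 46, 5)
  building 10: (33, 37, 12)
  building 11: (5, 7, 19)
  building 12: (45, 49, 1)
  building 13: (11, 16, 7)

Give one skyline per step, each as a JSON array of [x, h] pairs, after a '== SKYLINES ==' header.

== SKYLINES ==
[[45,9],[46,0]]
[[45,10],[50,0]]
[[45,10],[50,0]]
[[45,10],[50,0]]
[[43,10],[50,0]]
[[1,9],[3,0],[43,10],[50,0]]
[[1,9],[3,7],[10,0],[43,10],[50,0]]
[[1,9],[3,7],[10,0],[34,12],[45,10],[50,0]]
[[1,9],[3,7],[10,0],[30,5],[34,12],[45,10],[50,0]]
[[1,9],[3,7],[10,0],[30,5],[33,12],[45,10],[50,0]]
[[1,9],[3,7],[5,19],[7,7],[10,0],[30,5],[33,12],[45,10],[50,0]]
[[1,9],[3,7],[5,19],[7,7],[10,0],[30,5],[33,12],[45,10],[50,0]]
[[1,9],[3,7],[5,19],[7,7],[10,0],[11,7],[16,0],[30,5],[33,12],[45,10],[50,0]]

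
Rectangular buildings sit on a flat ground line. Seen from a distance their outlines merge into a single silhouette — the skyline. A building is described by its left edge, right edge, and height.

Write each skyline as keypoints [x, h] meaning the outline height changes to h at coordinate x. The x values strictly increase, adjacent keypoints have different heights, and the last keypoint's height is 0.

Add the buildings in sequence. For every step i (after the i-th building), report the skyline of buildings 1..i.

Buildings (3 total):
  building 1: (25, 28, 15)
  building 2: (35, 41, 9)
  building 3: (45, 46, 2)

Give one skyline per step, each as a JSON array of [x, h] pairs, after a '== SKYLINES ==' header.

== SKYLINES ==
[[25,15],[28,0]]
[[25,15],[28,0],[35,9],[41,0]]
[[25,15],[28,0],[35,9],[41,0],[45,2],[46,0]]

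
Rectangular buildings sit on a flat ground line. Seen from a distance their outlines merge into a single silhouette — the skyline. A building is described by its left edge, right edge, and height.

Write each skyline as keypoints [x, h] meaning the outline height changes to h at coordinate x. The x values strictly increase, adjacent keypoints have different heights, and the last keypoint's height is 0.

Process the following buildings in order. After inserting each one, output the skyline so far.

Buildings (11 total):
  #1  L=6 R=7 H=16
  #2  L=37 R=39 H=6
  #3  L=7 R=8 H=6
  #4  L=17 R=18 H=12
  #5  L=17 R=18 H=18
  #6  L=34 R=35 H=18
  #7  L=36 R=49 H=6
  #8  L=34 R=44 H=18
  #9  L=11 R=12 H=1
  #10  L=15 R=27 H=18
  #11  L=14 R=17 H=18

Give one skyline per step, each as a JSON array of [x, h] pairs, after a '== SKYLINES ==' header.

== SKYLINES ==
[[6,16],[7,0]]
[[6,16],[7,0],[37,6],[39,0]]
[[6,16],[7,6],[8,0],[37,6],[39,0]]
[[6,16],[7,6],[8,0],[17,12],[18,0],[37,6],[39,0]]
[[6,16],[7,6],[8,0],[17,18],[18,0],[37,6],[39,0]]
[[6,16],[7,6],[8,0],[17,18],[18,0],[34,18],[35,0],[37,6],[39,0]]
[[6,16],[7,6],[8,0],[17,18],[18,0],[34,18],[35,0],[36,6],[49,0]]
[[6,16],[7,6],[8,0],[17,18],[18,0],[34,18],[44,6],[49,0]]
[[6,16],[7,6],[8,0],[11,1],[12,0],[17,18],[18,0],[34,18],[44,6],[49,0]]
[[6,16],[7,6],[8,0],[11,1],[12,0],[15,18],[27,0],[34,18],[44,6],[49,0]]
[[6,16],[7,6],[8,0],[11,1],[12,0],[14,18],[27,0],[34,18],[44,6],[49,0]]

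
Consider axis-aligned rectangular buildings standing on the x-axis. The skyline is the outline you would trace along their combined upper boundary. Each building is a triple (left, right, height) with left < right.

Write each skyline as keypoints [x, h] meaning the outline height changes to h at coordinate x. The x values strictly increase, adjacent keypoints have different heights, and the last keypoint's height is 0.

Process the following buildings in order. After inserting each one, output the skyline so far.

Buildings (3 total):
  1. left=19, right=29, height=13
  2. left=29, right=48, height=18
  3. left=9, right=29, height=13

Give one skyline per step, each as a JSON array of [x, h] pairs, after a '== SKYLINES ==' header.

== SKYLINES ==
[[19,13],[29,0]]
[[19,13],[29,18],[48,0]]
[[9,13],[29,18],[48,0]]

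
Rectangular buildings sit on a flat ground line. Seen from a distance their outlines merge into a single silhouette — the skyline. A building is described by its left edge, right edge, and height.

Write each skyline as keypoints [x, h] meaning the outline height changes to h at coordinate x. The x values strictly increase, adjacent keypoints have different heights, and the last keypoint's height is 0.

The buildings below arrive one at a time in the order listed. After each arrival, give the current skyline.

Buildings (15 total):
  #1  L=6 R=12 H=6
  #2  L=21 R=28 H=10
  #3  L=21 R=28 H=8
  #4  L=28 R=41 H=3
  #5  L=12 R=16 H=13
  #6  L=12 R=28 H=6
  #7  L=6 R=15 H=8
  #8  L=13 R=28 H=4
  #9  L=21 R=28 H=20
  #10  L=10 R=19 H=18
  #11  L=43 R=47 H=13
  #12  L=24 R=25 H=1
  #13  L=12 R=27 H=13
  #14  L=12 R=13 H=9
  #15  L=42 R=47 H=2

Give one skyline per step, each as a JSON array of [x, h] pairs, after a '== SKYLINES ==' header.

== SKYLINES ==
[[6,6],[12,0]]
[[6,6],[12,0],[21,10],[28,0]]
[[6,6],[12,0],[21,10],[28,0]]
[[6,6],[12,0],[21,10],[28,3],[41,0]]
[[6,6],[12,13],[16,0],[21,10],[28,3],[41,0]]
[[6,6],[12,13],[16,6],[21,10],[28,3],[41,0]]
[[6,8],[12,13],[16,6],[21,10],[28,3],[41,0]]
[[6,8],[12,13],[16,6],[21,10],[28,3],[41,0]]
[[6,8],[12,13],[16,6],[21,20],[28,3],[41,0]]
[[6,8],[10,18],[19,6],[21,20],[28,3],[41,0]]
[[6,8],[10,18],[19,6],[21,20],[28,3],[41,0],[43,13],[47,0]]
[[6,8],[10,18],[19,6],[21,20],[28,3],[41,0],[43,13],[47,0]]
[[6,8],[10,18],[19,13],[21,20],[28,3],[41,0],[43,13],[47,0]]
[[6,8],[10,18],[19,13],[21,20],[28,3],[41,0],[43,13],[47,0]]
[[6,8],[10,18],[19,13],[21,20],[28,3],[41,0],[42,2],[43,13],[47,0]]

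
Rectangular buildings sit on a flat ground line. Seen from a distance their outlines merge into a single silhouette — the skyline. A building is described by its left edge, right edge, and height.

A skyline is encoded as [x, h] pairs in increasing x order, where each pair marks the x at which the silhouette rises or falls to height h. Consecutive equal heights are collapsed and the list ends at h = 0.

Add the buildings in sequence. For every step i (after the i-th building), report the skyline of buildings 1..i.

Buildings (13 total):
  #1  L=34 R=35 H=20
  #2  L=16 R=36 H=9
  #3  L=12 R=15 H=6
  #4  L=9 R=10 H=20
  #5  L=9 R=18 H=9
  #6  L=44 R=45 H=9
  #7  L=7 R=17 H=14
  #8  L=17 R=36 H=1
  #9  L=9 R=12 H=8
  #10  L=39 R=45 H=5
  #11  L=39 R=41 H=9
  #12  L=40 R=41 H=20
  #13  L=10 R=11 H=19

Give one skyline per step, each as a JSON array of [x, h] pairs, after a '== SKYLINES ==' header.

== SKYLINES ==
[[34,20],[35,0]]
[[16,9],[34,20],[35,9],[36,0]]
[[12,6],[15,0],[16,9],[34,20],[35,9],[36,0]]
[[9,20],[10,0],[12,6],[15,0],[16,9],[34,20],[35,9],[36,0]]
[[9,20],[10,9],[34,20],[35,9],[36,0]]
[[9,20],[10,9],[34,20],[35,9],[36,0],[44,9],[45,0]]
[[7,14],[9,20],[10,14],[17,9],[34,20],[35,9],[36,0],[44,9],[45,0]]
[[7,14],[9,20],[10,14],[17,9],[34,20],[35,9],[36,0],[44,9],[45,0]]
[[7,14],[9,20],[10,14],[17,9],[34,20],[35,9],[36,0],[44,9],[45,0]]
[[7,14],[9,20],[10,14],[17,9],[34,20],[35,9],[36,0],[39,5],[44,9],[45,0]]
[[7,14],[9,20],[10,14],[17,9],[34,20],[35,9],[36,0],[39,9],[41,5],[44,9],[45,0]]
[[7,14],[9,20],[10,14],[17,9],[34,20],[35,9],[36,0],[39,9],[40,20],[41,5],[44,9],[45,0]]
[[7,14],[9,20],[10,19],[11,14],[17,9],[34,20],[35,9],[36,0],[39,9],[40,20],[41,5],[44,9],[45,0]]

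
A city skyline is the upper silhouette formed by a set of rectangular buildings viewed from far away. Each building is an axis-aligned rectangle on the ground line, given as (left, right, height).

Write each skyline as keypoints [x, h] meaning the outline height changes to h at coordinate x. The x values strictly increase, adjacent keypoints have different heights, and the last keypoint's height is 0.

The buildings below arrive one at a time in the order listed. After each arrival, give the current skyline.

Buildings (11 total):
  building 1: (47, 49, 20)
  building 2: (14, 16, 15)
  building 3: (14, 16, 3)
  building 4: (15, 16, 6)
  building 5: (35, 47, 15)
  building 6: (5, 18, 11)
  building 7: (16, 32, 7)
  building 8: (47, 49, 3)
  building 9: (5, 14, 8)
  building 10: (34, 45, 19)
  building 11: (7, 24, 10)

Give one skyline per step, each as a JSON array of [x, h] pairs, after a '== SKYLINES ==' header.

== SKYLINES ==
[[47,20],[49,0]]
[[14,15],[16,0],[47,20],[49,0]]
[[14,15],[16,0],[47,20],[49,0]]
[[14,15],[16,0],[47,20],[49,0]]
[[14,15],[16,0],[35,15],[47,20],[49,0]]
[[5,11],[14,15],[16,11],[18,0],[35,15],[47,20],[49,0]]
[[5,11],[14,15],[16,11],[18,7],[32,0],[35,15],[47,20],[49,0]]
[[5,11],[14,15],[16,11],[18,7],[32,0],[35,15],[47,20],[49,0]]
[[5,11],[14,15],[16,11],[18,7],[32,0],[35,15],[47,20],[49,0]]
[[5,11],[14,15],[16,11],[18,7],[32,0],[34,19],[45,15],[47,20],[49,0]]
[[5,11],[14,15],[16,11],[18,10],[24,7],[32,0],[34,19],[45,15],[47,20],[49,0]]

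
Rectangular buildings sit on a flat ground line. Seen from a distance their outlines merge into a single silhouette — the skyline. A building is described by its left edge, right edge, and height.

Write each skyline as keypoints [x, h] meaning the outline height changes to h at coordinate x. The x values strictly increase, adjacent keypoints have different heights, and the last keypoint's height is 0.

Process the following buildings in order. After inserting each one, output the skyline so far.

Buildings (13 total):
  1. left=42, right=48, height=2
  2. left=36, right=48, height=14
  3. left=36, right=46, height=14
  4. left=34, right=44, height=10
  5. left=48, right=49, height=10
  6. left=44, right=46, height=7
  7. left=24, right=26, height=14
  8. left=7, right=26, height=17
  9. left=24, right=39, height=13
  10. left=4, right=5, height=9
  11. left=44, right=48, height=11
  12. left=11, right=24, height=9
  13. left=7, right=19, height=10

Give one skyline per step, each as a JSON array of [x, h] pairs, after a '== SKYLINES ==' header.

== SKYLINES ==
[[42,2],[48,0]]
[[36,14],[48,0]]
[[36,14],[48,0]]
[[34,10],[36,14],[48,0]]
[[34,10],[36,14],[48,10],[49,0]]
[[34,10],[36,14],[48,10],[49,0]]
[[24,14],[26,0],[34,10],[36,14],[48,10],[49,0]]
[[7,17],[26,0],[34,10],[36,14],[48,10],[49,0]]
[[7,17],[26,13],[36,14],[48,10],[49,0]]
[[4,9],[5,0],[7,17],[26,13],[36,14],[48,10],[49,0]]
[[4,9],[5,0],[7,17],[26,13],[36,14],[48,10],[49,0]]
[[4,9],[5,0],[7,17],[26,13],[36,14],[48,10],[49,0]]
[[4,9],[5,0],[7,17],[26,13],[36,14],[48,10],[49,0]]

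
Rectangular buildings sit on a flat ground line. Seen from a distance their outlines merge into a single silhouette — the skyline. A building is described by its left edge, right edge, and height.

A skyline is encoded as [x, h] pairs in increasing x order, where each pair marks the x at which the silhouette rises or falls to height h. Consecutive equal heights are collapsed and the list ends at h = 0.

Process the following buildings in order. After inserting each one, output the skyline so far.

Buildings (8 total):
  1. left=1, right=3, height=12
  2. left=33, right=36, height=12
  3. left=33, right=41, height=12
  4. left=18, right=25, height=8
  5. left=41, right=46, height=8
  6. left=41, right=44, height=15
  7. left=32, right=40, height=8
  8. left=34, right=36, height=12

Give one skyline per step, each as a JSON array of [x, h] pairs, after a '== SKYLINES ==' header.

== SKYLINES ==
[[1,12],[3,0]]
[[1,12],[3,0],[33,12],[36,0]]
[[1,12],[3,0],[33,12],[41,0]]
[[1,12],[3,0],[18,8],[25,0],[33,12],[41,0]]
[[1,12],[3,0],[18,8],[25,0],[33,12],[41,8],[46,0]]
[[1,12],[3,0],[18,8],[25,0],[33,12],[41,15],[44,8],[46,0]]
[[1,12],[3,0],[18,8],[25,0],[32,8],[33,12],[41,15],[44,8],[46,0]]
[[1,12],[3,0],[18,8],[25,0],[32,8],[33,12],[41,15],[44,8],[46,0]]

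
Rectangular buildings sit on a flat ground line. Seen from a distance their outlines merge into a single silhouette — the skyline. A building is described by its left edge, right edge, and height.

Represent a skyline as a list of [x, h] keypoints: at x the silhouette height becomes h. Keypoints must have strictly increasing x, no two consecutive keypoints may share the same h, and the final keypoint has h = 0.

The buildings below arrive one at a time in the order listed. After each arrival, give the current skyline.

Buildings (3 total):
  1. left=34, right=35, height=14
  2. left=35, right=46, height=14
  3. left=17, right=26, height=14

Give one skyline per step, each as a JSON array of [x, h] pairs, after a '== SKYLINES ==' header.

== SKYLINES ==
[[34,14],[35,0]]
[[34,14],[46,0]]
[[17,14],[26,0],[34,14],[46,0]]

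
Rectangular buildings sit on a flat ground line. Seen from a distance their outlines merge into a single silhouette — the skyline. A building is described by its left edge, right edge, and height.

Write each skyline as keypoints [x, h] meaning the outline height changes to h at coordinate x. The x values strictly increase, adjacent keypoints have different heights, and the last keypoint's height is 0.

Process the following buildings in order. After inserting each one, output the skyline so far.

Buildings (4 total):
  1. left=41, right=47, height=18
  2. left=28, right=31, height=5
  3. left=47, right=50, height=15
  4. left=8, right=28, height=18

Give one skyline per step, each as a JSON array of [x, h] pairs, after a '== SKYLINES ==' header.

== SKYLINES ==
[[41,18],[47,0]]
[[28,5],[31,0],[41,18],[47,0]]
[[28,5],[31,0],[41,18],[47,15],[50,0]]
[[8,18],[28,5],[31,0],[41,18],[47,15],[50,0]]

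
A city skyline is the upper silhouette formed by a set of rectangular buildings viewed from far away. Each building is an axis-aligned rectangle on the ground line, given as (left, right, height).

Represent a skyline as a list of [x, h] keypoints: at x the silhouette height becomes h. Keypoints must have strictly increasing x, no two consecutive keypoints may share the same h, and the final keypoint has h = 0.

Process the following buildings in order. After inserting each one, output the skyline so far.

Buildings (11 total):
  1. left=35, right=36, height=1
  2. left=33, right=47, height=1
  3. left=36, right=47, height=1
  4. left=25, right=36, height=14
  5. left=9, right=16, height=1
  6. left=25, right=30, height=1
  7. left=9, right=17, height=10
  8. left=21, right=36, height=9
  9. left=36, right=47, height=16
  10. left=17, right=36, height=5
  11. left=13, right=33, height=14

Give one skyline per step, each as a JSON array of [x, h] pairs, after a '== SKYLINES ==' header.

== SKYLINES ==
[[35,1],[36,0]]
[[33,1],[47,0]]
[[33,1],[47,0]]
[[25,14],[36,1],[47,0]]
[[9,1],[16,0],[25,14],[36,1],[47,0]]
[[9,1],[16,0],[25,14],[36,1],[47,0]]
[[9,10],[17,0],[25,14],[36,1],[47,0]]
[[9,10],[17,0],[21,9],[25,14],[36,1],[47,0]]
[[9,10],[17,0],[21,9],[25,14],[36,16],[47,0]]
[[9,10],[17,5],[21,9],[25,14],[36,16],[47,0]]
[[9,10],[13,14],[36,16],[47,0]]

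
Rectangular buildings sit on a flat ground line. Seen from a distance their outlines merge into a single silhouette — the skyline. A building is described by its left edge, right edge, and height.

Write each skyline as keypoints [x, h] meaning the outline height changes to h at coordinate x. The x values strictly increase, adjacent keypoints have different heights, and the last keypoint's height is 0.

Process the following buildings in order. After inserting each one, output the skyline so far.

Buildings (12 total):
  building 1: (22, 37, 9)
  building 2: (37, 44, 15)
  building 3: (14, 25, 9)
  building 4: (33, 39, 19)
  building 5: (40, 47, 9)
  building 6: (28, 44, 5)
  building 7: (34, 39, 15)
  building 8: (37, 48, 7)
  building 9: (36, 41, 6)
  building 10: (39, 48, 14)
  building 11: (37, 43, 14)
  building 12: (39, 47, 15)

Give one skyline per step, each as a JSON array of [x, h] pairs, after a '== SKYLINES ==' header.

== SKYLINES ==
[[22,9],[37,0]]
[[22,9],[37,15],[44,0]]
[[14,9],[37,15],[44,0]]
[[14,9],[33,19],[39,15],[44,0]]
[[14,9],[33,19],[39,15],[44,9],[47,0]]
[[14,9],[33,19],[39,15],[44,9],[47,0]]
[[14,9],[33,19],[39,15],[44,9],[47,0]]
[[14,9],[33,19],[39,15],[44,9],[47,7],[48,0]]
[[14,9],[33,19],[39,15],[44,9],[47,7],[48,0]]
[[14,9],[33,19],[39,15],[44,14],[48,0]]
[[14,9],[33,19],[39,15],[44,14],[48,0]]
[[14,9],[33,19],[39,15],[47,14],[48,0]]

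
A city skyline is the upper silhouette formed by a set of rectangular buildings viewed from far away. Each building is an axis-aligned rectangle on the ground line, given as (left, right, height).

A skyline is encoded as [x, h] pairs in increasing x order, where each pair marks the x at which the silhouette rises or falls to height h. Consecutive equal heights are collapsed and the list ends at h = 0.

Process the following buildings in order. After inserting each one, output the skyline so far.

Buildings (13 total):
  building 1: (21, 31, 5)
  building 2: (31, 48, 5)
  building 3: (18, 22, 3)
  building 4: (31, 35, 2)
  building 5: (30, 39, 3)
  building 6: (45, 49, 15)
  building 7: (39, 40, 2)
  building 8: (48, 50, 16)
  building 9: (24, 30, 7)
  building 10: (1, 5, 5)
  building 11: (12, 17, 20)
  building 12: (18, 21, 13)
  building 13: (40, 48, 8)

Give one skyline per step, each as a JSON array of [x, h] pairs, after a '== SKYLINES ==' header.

== SKYLINES ==
[[21,5],[31,0]]
[[21,5],[48,0]]
[[18,3],[21,5],[48,0]]
[[18,3],[21,5],[48,0]]
[[18,3],[21,5],[48,0]]
[[18,3],[21,5],[45,15],[49,0]]
[[18,3],[21,5],[45,15],[49,0]]
[[18,3],[21,5],[45,15],[48,16],[50,0]]
[[18,3],[21,5],[24,7],[30,5],[45,15],[48,16],[50,0]]
[[1,5],[5,0],[18,3],[21,5],[24,7],[30,5],[45,15],[48,16],[50,0]]
[[1,5],[5,0],[12,20],[17,0],[18,3],[21,5],[24,7],[30,5],[45,15],[48,16],[50,0]]
[[1,5],[5,0],[12,20],[17,0],[18,13],[21,5],[24,7],[30,5],[45,15],[48,16],[50,0]]
[[1,5],[5,0],[12,20],[17,0],[18,13],[21,5],[24,7],[30,5],[40,8],[45,15],[48,16],[50,0]]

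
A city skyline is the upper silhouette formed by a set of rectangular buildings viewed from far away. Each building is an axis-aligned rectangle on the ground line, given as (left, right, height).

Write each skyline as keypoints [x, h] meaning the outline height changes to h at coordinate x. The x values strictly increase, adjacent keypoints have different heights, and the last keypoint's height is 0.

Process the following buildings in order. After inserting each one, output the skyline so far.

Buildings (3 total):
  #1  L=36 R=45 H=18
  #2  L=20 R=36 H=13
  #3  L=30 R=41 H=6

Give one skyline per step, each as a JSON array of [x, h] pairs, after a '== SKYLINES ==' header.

== SKYLINES ==
[[36,18],[45,0]]
[[20,13],[36,18],[45,0]]
[[20,13],[36,18],[45,0]]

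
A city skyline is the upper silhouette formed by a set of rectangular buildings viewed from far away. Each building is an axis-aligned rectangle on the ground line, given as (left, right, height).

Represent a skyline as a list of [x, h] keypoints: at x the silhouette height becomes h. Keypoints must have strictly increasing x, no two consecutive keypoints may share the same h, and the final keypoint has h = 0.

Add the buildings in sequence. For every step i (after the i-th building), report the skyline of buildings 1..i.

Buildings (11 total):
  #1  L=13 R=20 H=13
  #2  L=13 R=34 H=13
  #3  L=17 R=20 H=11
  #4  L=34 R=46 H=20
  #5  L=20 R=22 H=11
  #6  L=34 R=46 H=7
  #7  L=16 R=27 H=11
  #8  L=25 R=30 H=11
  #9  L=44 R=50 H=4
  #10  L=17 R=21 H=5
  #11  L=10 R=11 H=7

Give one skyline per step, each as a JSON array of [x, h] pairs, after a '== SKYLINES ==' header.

== SKYLINES ==
[[13,13],[20,0]]
[[13,13],[34,0]]
[[13,13],[34,0]]
[[13,13],[34,20],[46,0]]
[[13,13],[34,20],[46,0]]
[[13,13],[34,20],[46,0]]
[[13,13],[34,20],[46,0]]
[[13,13],[34,20],[46,0]]
[[13,13],[34,20],[46,4],[50,0]]
[[13,13],[34,20],[46,4],[50,0]]
[[10,7],[11,0],[13,13],[34,20],[46,4],[50,0]]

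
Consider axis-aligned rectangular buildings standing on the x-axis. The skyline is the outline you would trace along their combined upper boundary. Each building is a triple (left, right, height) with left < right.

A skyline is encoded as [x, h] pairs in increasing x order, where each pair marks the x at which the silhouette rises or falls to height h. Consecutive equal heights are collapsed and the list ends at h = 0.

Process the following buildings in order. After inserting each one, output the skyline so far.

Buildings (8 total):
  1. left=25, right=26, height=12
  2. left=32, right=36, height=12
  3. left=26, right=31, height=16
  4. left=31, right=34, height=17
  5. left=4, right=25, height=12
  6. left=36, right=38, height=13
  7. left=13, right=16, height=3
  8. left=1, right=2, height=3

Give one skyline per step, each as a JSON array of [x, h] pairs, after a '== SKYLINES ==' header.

== SKYLINES ==
[[25,12],[26,0]]
[[25,12],[26,0],[32,12],[36,0]]
[[25,12],[26,16],[31,0],[32,12],[36,0]]
[[25,12],[26,16],[31,17],[34,12],[36,0]]
[[4,12],[26,16],[31,17],[34,12],[36,0]]
[[4,12],[26,16],[31,17],[34,12],[36,13],[38,0]]
[[4,12],[26,16],[31,17],[34,12],[36,13],[38,0]]
[[1,3],[2,0],[4,12],[26,16],[31,17],[34,12],[36,13],[38,0]]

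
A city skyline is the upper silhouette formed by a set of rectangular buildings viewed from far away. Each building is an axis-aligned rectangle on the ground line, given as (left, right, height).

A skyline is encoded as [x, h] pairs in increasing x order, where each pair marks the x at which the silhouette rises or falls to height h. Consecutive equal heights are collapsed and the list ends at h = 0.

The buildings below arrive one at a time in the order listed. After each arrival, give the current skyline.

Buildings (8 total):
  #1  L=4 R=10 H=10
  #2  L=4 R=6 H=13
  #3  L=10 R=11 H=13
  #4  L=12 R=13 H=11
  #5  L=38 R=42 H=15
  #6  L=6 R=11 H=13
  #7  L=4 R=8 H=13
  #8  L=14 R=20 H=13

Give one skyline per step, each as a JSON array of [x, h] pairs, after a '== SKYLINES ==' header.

== SKYLINES ==
[[4,10],[10,0]]
[[4,13],[6,10],[10,0]]
[[4,13],[6,10],[10,13],[11,0]]
[[4,13],[6,10],[10,13],[11,0],[12,11],[13,0]]
[[4,13],[6,10],[10,13],[11,0],[12,11],[13,0],[38,15],[42,0]]
[[4,13],[11,0],[12,11],[13,0],[38,15],[42,0]]
[[4,13],[11,0],[12,11],[13,0],[38,15],[42,0]]
[[4,13],[11,0],[12,11],[13,0],[14,13],[20,0],[38,15],[42,0]]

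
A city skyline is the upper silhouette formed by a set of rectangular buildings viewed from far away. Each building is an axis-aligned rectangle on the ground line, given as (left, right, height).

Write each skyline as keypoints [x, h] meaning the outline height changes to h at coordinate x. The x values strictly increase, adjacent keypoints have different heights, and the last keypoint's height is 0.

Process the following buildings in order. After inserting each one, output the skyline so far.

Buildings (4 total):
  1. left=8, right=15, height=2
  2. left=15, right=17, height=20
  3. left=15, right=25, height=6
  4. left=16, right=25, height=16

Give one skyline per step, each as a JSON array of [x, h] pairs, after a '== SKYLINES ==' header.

== SKYLINES ==
[[8,2],[15,0]]
[[8,2],[15,20],[17,0]]
[[8,2],[15,20],[17,6],[25,0]]
[[8,2],[15,20],[17,16],[25,0]]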